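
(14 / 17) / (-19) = -14 / 323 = -0.04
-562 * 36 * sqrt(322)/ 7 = -20232 * sqrt(322)/ 7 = -51864.32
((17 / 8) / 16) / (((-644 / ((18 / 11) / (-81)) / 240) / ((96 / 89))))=170 / 157619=0.00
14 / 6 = 7 / 3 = 2.33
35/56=5/8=0.62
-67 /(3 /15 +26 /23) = -7705 /153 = -50.36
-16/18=-8/9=-0.89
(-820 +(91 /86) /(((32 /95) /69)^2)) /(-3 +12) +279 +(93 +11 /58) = 5214.47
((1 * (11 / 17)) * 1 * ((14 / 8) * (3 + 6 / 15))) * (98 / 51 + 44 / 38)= 57442 / 4845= 11.86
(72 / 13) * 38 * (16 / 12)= 3648 / 13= 280.62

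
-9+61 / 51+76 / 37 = -10850 / 1887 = -5.75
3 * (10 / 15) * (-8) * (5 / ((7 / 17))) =-1360 / 7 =-194.29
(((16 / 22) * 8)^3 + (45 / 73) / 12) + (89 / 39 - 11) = 2853932827 / 15157428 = 188.29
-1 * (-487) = 487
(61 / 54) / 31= 61 / 1674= 0.04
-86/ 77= -1.12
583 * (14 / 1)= 8162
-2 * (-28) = 56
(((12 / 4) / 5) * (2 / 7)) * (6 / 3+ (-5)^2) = 162 / 35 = 4.63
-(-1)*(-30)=-30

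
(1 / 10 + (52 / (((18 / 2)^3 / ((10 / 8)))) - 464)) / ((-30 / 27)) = 3381181 / 8100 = 417.43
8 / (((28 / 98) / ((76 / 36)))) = 532 / 9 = 59.11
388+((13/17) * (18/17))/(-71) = 7961138/20519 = 387.99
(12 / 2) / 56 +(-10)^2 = 2803 / 28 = 100.11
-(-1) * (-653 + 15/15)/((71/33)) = -21516/71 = -303.04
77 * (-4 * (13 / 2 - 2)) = -1386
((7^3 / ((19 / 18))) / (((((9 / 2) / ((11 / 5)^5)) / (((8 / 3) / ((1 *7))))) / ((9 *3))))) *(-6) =-13636510272 / 59375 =-229667.54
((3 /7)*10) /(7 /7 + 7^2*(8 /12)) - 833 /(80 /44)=-6476441 /14140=-458.02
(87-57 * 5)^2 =39204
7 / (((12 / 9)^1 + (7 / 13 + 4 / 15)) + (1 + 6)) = 455 / 594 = 0.77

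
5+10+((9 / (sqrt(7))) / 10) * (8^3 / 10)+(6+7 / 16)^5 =1152 * sqrt(7) / 175+11608469383 / 1048576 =11088.12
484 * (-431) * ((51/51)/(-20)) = 52151/5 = 10430.20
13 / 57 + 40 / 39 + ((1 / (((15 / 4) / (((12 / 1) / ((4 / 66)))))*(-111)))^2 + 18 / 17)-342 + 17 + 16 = -132125328782 / 431132325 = -306.46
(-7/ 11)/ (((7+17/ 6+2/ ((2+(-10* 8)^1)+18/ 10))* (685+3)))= -889/ 9425944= -0.00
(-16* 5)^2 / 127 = 6400 / 127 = 50.39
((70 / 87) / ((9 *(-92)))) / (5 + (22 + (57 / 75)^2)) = -0.00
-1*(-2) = 2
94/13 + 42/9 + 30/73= 35042/2847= 12.31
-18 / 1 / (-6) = 3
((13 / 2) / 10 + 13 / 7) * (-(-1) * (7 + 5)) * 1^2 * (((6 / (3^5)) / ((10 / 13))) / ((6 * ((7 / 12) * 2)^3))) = 0.10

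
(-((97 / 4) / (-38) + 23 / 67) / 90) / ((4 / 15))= 1001 / 81472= 0.01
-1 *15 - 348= -363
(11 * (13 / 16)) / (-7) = -143 / 112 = -1.28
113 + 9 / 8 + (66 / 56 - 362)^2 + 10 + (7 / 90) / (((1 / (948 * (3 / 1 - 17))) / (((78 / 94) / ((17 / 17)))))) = 23851648977 / 184240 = 129459.67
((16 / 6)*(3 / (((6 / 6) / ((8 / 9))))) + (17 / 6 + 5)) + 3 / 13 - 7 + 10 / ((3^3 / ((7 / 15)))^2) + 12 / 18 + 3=10102843 / 852930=11.84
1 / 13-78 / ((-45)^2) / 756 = 254981 / 3316950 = 0.08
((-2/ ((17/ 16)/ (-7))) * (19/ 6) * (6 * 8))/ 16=2128/ 17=125.18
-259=-259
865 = 865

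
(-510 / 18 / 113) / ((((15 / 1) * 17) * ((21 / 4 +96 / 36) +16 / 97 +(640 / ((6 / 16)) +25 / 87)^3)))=-28388796 / 143593042680880617991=-0.00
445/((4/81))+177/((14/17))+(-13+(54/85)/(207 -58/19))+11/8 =169962498081/18445000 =9214.56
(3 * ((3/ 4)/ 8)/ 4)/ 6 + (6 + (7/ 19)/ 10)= 6.05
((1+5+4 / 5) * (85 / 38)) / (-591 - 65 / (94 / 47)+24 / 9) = -0.02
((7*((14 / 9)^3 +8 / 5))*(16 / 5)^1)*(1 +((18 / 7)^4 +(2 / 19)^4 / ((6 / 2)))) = 13132835162796544 / 2443978131525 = 5373.55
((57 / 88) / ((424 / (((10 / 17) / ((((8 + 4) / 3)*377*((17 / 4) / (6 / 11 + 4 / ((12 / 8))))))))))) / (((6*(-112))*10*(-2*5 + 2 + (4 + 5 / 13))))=19 / 1024939711488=0.00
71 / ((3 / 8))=189.33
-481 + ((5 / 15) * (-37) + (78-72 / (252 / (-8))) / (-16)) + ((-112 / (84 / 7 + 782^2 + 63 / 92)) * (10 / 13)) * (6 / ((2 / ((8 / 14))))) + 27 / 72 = -3059438794901 / 6143742150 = -497.98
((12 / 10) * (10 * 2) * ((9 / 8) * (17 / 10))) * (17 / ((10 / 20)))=7803 / 5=1560.60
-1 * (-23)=23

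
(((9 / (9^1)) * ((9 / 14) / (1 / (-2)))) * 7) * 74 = -666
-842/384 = -421/192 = -2.19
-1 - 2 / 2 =-2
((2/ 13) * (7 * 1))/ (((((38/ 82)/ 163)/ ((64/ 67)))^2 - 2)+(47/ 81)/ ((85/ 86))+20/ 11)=193966860131573760/ 72992948172365819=2.66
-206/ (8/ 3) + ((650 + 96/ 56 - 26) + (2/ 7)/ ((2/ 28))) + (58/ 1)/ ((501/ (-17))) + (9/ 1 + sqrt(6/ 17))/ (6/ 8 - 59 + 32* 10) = 4* sqrt(102)/ 17799 + 2695272325/ 4895772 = 550.53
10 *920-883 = 8317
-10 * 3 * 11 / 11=-30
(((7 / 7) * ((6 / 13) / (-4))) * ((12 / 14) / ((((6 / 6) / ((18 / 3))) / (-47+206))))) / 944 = -4293 / 42952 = -0.10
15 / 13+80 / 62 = 985 / 403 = 2.44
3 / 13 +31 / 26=37 / 26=1.42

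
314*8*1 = 2512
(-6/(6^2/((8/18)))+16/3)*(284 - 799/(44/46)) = -287053/99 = -2899.53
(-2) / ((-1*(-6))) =-1 / 3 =-0.33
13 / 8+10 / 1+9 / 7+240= 14163 / 56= 252.91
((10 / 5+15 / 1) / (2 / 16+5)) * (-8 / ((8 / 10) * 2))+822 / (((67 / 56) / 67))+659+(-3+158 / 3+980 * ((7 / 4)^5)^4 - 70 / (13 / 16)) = 31279518041097815027179 / 439529773203456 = 71165868.50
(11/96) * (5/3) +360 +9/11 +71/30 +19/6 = 5806033/15840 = 366.54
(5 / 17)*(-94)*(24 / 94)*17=-120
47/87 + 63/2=5575/174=32.04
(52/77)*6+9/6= 855/154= 5.55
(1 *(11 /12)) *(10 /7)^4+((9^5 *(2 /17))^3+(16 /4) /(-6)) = 3954756865311189750 /11796113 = 335259323584.91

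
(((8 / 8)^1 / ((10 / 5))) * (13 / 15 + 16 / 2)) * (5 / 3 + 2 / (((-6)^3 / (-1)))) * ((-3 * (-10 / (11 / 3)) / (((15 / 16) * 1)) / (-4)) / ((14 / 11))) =-3439 / 270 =-12.74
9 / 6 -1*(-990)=991.50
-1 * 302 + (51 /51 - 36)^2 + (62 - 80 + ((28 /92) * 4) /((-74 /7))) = 904.88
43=43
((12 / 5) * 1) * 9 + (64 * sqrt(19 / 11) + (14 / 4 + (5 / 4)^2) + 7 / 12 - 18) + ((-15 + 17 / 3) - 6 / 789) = 84.02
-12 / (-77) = 0.16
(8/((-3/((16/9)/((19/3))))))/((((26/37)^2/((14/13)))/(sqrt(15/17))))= -613312 * sqrt(255)/6386679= -1.53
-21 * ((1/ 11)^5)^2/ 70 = -3/ 259374246010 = -0.00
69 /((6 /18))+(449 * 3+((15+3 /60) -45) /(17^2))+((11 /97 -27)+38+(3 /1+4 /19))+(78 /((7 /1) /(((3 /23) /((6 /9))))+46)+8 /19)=1538256113061 /980033680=1569.60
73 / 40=1.82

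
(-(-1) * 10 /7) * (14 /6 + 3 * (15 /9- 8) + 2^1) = -440 /21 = -20.95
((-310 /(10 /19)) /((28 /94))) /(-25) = 27683 /350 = 79.09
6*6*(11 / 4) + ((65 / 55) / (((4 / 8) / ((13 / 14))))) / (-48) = 365735 / 3696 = 98.95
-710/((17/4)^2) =-11360/289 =-39.31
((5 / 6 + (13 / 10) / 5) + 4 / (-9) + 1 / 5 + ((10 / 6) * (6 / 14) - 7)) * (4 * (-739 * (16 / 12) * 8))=809991296 / 4725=171426.73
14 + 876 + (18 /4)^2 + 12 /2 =3665 /4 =916.25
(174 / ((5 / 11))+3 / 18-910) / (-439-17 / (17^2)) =268787 / 223920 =1.20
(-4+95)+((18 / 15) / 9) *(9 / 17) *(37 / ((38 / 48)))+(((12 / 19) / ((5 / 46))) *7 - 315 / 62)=13006097 / 100130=129.89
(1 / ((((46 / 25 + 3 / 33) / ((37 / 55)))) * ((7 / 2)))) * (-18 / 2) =-0.90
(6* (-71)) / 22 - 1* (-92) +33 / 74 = 59489 / 814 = 73.08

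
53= 53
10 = 10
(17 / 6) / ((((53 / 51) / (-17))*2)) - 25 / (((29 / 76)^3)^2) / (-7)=1000853052620289 / 882717808364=1133.83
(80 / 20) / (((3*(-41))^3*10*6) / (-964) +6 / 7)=6748 / 195392481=0.00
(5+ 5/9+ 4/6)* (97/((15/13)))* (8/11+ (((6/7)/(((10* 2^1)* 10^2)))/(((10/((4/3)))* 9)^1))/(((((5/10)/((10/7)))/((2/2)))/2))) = 4449029936/11694375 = 380.44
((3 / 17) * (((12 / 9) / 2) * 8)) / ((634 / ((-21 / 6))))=-28 / 5389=-0.01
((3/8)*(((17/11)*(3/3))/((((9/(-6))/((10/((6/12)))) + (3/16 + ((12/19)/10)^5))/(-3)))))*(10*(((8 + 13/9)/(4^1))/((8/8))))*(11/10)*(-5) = 55905672734375/27856362582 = 2006.93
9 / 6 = 3 / 2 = 1.50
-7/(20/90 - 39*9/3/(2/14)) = 63/7369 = 0.01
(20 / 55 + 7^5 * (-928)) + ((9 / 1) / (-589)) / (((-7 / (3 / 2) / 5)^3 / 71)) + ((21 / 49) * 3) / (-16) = -15596894.38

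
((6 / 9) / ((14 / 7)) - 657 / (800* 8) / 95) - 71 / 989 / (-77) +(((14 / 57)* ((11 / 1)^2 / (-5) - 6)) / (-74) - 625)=-624.57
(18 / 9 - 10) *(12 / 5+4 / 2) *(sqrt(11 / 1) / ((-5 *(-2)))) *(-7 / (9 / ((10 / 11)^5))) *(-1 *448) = -100352000 *sqrt(11) / 131769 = -2525.86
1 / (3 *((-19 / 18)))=-6 / 19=-0.32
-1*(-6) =6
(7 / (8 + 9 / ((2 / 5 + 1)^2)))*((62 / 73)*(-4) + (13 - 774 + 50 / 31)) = -592080083 / 1396271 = -424.04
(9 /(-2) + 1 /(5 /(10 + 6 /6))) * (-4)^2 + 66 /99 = -542 /15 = -36.13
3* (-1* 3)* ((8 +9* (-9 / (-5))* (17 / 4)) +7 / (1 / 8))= -23913 / 20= -1195.65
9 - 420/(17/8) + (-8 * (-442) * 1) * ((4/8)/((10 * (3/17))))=813.22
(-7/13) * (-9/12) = 0.40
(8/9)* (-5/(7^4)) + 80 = 1728680/21609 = 80.00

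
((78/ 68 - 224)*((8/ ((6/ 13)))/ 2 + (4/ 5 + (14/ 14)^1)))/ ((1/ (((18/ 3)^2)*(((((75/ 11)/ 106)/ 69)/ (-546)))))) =5947945/ 41487446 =0.14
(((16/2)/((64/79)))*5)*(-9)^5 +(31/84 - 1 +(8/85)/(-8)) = -41633982853/14280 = -2915545.02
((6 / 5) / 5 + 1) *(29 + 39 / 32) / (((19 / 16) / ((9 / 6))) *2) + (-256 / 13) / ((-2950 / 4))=69054901 / 2914600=23.69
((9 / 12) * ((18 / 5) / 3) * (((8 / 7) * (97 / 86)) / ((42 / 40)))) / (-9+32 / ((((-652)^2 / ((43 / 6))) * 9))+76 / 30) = -4175052660 / 24435428927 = -0.17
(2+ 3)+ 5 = 10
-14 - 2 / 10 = -71 / 5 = -14.20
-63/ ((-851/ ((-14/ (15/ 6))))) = -1764/ 4255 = -0.41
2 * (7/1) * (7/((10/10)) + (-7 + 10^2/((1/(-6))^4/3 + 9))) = 777600/4999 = 155.55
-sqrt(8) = -2 * sqrt(2) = -2.83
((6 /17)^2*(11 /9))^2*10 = 19360 /83521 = 0.23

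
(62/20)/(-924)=-31/9240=-0.00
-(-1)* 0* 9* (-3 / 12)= 0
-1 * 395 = -395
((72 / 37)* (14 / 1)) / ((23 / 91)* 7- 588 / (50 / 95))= -65520 / 2682611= -0.02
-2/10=-1/5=-0.20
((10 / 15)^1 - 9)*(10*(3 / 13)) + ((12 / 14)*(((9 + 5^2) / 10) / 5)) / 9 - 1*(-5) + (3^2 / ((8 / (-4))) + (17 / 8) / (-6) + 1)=-1967803 / 109200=-18.02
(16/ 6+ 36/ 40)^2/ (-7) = -11449/ 6300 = -1.82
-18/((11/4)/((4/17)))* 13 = -3744/187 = -20.02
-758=-758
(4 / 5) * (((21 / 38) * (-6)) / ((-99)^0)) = -252 / 95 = -2.65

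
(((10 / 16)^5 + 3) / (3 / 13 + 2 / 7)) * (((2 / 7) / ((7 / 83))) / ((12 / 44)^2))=13242468811 / 48513024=272.97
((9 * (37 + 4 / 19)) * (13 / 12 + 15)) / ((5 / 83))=33976299 / 380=89411.31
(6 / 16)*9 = 27 / 8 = 3.38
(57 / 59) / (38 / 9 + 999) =0.00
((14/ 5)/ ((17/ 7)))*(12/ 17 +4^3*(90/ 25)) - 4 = 1896212/ 7225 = 262.45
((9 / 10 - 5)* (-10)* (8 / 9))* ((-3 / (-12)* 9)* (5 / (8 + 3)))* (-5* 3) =-559.09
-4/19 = -0.21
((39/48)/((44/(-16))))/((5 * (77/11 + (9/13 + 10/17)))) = -0.01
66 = 66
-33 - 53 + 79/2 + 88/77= -635/14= -45.36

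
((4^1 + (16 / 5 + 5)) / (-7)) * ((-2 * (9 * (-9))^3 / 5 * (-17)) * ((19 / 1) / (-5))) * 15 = -62825892138 / 175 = -359005097.93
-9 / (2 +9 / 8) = -72 / 25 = -2.88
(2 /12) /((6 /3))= 1 /12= 0.08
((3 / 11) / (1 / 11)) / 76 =3 / 76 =0.04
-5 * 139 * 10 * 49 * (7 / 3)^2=-16686950 / 9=-1854105.56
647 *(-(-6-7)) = 8411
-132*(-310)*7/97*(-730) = -209101200/97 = -2155682.47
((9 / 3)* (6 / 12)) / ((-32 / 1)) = -3 / 64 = -0.05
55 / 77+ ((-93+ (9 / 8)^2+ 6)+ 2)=-37193 / 448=-83.02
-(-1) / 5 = 1 / 5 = 0.20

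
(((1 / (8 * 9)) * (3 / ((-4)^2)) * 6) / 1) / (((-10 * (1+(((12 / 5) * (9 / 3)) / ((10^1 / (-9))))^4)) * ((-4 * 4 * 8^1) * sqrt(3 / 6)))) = 78125 * sqrt(2) / 11290839629824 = 0.00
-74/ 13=-5.69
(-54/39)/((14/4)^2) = -72/637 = -0.11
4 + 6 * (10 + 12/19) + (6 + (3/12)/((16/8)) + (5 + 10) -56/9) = 113123/1368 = 82.69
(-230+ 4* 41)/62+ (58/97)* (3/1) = 2193/3007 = 0.73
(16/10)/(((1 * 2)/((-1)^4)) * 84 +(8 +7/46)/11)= 4048/426915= 0.01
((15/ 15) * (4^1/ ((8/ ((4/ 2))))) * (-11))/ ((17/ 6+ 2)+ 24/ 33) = -726/ 367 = -1.98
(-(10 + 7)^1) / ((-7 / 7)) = 17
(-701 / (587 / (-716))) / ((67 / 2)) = 1003832 / 39329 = 25.52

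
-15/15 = -1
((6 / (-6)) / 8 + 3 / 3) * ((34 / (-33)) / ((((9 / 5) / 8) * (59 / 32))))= -38080 / 17523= -2.17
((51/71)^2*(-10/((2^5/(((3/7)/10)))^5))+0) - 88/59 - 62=-106493858355494293930537/1677292483442114560000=-63.49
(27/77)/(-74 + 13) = -27/4697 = -0.01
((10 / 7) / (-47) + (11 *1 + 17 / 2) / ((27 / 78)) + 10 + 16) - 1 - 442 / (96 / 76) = -1060487 / 3948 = -268.61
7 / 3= 2.33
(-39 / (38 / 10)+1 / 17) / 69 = -0.15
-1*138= -138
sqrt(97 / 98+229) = sqrt(45078) / 14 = 15.17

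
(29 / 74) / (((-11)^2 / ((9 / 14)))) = 261 / 125356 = 0.00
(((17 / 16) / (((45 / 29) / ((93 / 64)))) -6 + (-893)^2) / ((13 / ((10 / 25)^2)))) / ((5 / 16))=942210751 / 30000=31407.03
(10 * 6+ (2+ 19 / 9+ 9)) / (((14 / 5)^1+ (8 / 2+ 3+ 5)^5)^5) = 1028125 / 13415847754057150470143172365808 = 0.00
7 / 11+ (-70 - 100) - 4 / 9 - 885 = -104426 / 99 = -1054.81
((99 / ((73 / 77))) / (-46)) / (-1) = 2.27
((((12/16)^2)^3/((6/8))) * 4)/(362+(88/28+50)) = 1701/743936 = 0.00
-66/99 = -2/3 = -0.67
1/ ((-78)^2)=1/ 6084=0.00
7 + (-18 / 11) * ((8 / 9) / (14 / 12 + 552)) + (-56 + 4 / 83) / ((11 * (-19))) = 418284895 / 57574693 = 7.27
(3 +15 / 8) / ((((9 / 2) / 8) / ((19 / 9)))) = 494 / 27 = 18.30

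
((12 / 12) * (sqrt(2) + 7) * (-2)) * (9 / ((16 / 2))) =-63 / 4 - 9 * sqrt(2) / 4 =-18.93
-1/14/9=-0.01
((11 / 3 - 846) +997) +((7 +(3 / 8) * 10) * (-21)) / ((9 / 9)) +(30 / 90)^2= -2555 / 36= -70.97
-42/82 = -21/41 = -0.51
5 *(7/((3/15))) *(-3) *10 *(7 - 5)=-10500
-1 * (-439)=439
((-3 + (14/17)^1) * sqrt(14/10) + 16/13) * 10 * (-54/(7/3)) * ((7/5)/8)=-648/13 + 2997 * sqrt(35)/170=54.45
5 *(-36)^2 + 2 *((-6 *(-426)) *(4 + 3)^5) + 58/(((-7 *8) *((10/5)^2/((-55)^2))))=9623385043/112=85923080.74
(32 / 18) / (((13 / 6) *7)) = 32 / 273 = 0.12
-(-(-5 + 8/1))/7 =3/7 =0.43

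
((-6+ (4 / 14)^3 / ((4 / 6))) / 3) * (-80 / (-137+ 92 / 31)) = -338272 / 285033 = -1.19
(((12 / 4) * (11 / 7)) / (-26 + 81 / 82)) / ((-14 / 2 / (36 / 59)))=97416 / 5929441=0.02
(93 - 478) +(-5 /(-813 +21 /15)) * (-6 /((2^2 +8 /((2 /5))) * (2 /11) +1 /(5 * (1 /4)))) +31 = -354.01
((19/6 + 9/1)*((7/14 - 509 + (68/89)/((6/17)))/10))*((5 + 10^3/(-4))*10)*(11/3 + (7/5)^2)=204070758101/24030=8492332.84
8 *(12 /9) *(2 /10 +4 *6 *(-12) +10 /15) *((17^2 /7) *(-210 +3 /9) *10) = 50107569088 /189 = 265119413.16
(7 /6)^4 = 2401 /1296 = 1.85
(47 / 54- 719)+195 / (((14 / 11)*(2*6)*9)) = -1083667 / 1512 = -716.71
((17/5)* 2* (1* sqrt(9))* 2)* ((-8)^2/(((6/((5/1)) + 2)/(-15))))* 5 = -61200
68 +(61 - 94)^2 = 1157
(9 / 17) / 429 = 0.00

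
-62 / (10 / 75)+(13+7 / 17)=-7677 / 17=-451.59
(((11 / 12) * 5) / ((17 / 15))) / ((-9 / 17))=-275 / 36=-7.64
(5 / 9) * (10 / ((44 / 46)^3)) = 304175 / 47916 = 6.35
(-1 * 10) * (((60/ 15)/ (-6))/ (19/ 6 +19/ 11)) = 440/ 323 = 1.36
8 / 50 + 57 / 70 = 341 / 350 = 0.97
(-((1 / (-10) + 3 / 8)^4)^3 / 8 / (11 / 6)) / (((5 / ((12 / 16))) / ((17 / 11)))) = -3968425963953 / 1342177280000000000000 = -0.00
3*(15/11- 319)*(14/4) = -36687/11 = -3335.18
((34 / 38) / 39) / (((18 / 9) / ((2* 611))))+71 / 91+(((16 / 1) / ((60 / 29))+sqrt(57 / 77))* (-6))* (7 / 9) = -1656556 / 77805- 2* sqrt(4389) / 33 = -25.31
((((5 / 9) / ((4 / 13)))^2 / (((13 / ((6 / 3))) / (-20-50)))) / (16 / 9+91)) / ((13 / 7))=-0.20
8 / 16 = 1 / 2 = 0.50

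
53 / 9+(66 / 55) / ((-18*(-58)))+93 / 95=6.87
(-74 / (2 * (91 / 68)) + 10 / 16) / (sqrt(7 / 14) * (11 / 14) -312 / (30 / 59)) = 5410075 * sqrt(2) / 191866770316 + 162498980 / 3689745583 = 0.04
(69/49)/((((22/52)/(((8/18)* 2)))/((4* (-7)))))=-19136/231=-82.84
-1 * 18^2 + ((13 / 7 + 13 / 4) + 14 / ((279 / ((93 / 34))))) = -455183 / 1428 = -318.76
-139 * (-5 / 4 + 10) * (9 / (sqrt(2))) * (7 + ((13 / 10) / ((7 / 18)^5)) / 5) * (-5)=19044494667 * sqrt(2) / 19208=1402175.27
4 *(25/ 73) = 1.37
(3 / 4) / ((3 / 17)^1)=17 / 4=4.25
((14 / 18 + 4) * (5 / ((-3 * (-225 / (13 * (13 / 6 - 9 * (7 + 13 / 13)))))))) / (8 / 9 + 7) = -234221 / 57510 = -4.07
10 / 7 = 1.43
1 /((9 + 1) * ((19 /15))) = 3 /38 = 0.08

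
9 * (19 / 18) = 19 / 2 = 9.50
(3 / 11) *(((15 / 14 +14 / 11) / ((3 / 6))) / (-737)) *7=-1083 / 89177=-0.01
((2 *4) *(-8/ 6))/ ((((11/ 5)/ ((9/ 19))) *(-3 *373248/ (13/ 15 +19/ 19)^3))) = 1372/ 102843675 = 0.00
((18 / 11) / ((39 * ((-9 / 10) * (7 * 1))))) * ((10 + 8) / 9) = -40 / 3003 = -0.01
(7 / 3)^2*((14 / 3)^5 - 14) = 26186678 / 2187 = 11973.79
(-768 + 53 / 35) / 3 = -255.50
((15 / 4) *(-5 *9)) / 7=-675 / 28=-24.11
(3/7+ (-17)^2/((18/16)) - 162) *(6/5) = 2402/21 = 114.38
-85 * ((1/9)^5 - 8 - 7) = 1275.00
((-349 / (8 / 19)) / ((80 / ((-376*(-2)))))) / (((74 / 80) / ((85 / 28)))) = -26490845 / 1036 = -25570.31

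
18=18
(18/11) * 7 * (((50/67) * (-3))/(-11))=2.33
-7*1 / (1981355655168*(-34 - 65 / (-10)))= 7 / 54487280517120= 0.00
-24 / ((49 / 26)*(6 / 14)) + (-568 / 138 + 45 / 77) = -176635 / 5313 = -33.25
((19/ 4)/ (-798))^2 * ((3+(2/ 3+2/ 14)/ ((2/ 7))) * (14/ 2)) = 5/ 3456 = 0.00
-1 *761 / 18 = -761 / 18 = -42.28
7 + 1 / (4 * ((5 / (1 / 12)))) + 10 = 17.00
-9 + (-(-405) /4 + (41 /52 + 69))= 4213 /26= 162.04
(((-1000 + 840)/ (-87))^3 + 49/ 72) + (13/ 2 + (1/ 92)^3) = 6871468575407/ 512768384064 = 13.40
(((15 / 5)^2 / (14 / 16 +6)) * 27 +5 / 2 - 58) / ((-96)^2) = -739 / 337920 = -0.00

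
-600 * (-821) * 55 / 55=492600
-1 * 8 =-8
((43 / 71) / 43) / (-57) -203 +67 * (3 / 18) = -517567 / 2698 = -191.83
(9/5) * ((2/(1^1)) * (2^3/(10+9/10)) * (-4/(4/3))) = -864/109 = -7.93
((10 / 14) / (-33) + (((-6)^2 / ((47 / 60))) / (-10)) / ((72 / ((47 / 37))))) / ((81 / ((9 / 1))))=-878 / 76923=-0.01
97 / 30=3.23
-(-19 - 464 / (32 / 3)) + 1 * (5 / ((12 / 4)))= 64.17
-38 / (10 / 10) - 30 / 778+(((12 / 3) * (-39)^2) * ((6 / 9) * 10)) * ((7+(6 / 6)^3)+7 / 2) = 181430363 / 389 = 466401.96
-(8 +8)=-16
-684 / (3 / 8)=-1824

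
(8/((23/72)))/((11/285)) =164160/253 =648.85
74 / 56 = 37 / 28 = 1.32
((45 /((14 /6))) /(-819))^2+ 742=301080823 /405769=742.00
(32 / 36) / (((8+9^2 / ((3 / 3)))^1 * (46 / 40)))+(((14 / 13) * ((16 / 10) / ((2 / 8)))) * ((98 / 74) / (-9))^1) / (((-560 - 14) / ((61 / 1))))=23507584 / 201844435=0.12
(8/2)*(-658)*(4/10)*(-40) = 42112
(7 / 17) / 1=7 / 17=0.41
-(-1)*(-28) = -28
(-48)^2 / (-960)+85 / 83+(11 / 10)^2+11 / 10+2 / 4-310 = -2561097 / 8300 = -308.57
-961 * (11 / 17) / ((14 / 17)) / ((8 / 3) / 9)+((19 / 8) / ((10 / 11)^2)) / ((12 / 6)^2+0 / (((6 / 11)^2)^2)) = -57067307 / 22400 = -2547.65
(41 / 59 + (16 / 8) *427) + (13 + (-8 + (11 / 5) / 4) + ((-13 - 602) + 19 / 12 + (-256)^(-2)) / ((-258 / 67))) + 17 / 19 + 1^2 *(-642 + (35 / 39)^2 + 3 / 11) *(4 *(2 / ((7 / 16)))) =-13194930275885217499 / 1233254427525120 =-10699.28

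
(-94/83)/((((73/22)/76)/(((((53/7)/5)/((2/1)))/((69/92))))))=-16659808/636195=-26.19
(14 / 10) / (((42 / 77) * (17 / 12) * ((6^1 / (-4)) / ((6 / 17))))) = -616 / 1445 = -0.43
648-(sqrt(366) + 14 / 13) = 627.79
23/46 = 1/2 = 0.50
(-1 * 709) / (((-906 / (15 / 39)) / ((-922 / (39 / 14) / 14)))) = -1634245 / 229671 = -7.12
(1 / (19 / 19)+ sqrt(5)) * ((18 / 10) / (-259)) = -9 * sqrt(5) / 1295 - 9 / 1295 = -0.02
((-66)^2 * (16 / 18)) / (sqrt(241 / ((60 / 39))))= 7744 * sqrt(15665) / 3133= 309.36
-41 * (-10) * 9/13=3690/13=283.85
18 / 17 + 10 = 188 / 17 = 11.06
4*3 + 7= 19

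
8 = 8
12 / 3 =4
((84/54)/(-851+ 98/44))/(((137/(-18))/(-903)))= -556248/2558201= -0.22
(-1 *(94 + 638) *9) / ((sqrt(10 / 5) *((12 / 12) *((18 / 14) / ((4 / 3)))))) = -3416 *sqrt(2) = -4830.95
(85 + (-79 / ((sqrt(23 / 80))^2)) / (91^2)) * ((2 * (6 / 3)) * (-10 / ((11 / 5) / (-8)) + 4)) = 2612824560 / 190463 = 13718.28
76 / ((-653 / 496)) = -37696 / 653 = -57.73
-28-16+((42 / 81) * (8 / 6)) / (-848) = -377791 / 8586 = -44.00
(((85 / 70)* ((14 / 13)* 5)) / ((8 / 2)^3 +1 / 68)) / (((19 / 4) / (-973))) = -22495760 / 1075191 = -20.92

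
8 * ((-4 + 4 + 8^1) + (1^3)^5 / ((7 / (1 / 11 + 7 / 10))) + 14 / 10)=5860 / 77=76.10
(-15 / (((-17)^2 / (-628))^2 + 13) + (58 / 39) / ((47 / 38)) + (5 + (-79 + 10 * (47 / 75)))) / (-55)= 1077119835076 / 875496446825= 1.23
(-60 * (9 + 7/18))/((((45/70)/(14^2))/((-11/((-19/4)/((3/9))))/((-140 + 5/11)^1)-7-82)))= 7222724371408/472473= 15287062.69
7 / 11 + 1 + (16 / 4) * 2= 106 / 11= 9.64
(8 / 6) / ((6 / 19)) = 38 / 9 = 4.22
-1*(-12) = 12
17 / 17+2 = 3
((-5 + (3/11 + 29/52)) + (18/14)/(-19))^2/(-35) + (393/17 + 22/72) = 710042153429723/30992371890480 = 22.91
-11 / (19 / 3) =-33 / 19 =-1.74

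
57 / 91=0.63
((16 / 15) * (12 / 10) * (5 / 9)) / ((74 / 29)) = 464 / 1665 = 0.28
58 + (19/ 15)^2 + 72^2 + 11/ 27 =3539708/ 675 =5244.01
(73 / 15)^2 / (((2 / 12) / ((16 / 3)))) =170528 / 225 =757.90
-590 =-590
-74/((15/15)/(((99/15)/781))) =-222/355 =-0.63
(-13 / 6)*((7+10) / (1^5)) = -221 / 6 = -36.83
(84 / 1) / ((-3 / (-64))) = 1792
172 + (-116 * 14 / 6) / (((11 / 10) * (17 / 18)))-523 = -611.53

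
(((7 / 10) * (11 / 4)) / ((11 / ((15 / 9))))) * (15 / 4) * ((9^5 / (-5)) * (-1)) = 413343 / 32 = 12916.97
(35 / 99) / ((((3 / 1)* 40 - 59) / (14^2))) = 1.14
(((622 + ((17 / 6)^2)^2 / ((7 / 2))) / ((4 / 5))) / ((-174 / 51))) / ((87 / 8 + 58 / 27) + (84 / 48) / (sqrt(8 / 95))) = -23951007685 / 1044325212 + 2222258445 * sqrt(190) / 2884326776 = -12.31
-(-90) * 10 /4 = 225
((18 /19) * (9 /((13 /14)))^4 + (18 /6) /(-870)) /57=1315686760061 /8970153270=146.67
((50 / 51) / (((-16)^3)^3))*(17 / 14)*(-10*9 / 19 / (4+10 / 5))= 0.00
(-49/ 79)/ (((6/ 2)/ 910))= -188.14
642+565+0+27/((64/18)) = 38867/32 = 1214.59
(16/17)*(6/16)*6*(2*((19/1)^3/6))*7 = 576156/17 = 33891.53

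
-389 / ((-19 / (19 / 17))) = 389 / 17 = 22.88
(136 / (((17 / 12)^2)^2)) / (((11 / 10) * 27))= 61440 / 54043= 1.14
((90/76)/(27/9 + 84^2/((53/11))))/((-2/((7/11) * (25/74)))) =-5565/64152968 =-0.00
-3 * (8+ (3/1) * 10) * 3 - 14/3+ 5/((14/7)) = -2065/6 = -344.17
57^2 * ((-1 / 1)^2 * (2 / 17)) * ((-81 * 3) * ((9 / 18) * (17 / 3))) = -263169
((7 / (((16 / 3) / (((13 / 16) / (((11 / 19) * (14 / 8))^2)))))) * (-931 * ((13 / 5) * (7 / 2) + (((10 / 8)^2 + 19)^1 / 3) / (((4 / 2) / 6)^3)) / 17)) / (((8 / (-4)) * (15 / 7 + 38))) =203599558617 / 1479723520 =137.59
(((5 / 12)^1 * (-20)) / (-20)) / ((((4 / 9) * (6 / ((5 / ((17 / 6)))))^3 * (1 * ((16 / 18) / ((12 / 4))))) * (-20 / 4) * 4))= -10125 / 2515456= -0.00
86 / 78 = 1.10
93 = 93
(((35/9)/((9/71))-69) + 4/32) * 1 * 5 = -123755/648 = -190.98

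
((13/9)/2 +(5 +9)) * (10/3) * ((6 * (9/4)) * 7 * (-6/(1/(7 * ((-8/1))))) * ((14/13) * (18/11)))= 392666400/143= 2745918.88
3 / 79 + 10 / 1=793 / 79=10.04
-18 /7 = -2.57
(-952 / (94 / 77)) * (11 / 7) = -57596 / 47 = -1225.45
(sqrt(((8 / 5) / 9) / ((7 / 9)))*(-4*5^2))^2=16000 / 7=2285.71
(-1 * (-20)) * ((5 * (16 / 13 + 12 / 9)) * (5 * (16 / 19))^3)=5120000000 / 267501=19140.12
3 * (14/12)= 7/2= 3.50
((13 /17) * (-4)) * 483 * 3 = -4432.24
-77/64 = -1.20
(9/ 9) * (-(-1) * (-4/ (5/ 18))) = -72/ 5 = -14.40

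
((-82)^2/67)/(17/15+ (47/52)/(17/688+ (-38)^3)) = 5499951239380/62109393357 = 88.55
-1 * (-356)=356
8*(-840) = -6720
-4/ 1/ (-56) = 1/ 14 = 0.07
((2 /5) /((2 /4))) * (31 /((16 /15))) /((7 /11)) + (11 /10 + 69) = 14929 /140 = 106.64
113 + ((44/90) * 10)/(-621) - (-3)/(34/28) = 10970459/95013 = 115.46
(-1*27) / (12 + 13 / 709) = -19143 / 8521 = -2.25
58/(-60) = -0.97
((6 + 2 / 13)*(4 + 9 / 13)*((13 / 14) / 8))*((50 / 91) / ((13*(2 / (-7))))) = -7625 / 15379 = -0.50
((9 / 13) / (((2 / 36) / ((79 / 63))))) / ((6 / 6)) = 1422 / 91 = 15.63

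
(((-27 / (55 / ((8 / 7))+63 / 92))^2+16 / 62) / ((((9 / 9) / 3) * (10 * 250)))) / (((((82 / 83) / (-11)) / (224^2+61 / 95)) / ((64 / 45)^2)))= -1047563608421877673984 / 1369560065476640625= -764.89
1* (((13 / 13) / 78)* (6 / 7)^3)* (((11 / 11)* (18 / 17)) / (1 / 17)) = 648 / 4459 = 0.15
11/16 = 0.69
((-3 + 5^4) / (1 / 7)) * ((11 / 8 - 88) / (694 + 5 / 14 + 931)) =-3520209 / 15170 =-232.05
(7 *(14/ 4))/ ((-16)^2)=49/ 512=0.10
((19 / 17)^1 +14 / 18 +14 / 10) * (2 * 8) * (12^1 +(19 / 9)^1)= 5122672 / 6885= 744.03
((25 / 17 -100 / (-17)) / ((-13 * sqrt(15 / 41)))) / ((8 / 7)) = -175 * sqrt(615) / 5304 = -0.82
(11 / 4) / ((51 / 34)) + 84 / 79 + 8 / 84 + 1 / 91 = 43175 / 14378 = 3.00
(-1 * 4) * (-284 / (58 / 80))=45440 / 29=1566.90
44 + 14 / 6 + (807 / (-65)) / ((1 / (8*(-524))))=10157867 / 195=52091.63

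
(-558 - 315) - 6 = -879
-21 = -21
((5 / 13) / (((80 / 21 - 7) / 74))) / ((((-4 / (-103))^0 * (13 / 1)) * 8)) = -3885 / 45292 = -0.09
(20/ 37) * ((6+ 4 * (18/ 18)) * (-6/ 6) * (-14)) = 2800/ 37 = 75.68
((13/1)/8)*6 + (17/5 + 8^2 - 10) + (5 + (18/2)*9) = 3063/20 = 153.15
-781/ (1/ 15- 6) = 11715/ 89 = 131.63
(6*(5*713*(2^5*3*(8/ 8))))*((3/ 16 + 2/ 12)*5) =3636300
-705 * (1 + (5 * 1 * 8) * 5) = -141705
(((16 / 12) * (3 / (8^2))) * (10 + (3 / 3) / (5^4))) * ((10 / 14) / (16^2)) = 893 / 512000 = 0.00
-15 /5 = -3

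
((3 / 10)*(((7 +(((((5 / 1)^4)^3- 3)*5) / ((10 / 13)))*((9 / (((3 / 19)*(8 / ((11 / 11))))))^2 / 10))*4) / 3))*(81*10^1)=417626582145147 / 160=2610166138407.17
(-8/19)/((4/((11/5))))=-22/95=-0.23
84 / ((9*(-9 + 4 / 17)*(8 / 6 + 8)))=-0.11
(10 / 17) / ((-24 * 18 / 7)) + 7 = 25669 / 3672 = 6.99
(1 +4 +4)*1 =9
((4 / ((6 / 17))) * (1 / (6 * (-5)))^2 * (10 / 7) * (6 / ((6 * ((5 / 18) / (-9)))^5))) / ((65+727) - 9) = -2007666 / 3171875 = -0.63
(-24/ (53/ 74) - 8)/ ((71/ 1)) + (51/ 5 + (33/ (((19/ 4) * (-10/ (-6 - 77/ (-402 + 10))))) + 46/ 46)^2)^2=9503406855189900843/ 7535650643987200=1261.13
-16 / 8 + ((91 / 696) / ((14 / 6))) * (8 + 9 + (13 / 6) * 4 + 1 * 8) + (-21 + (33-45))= -23047 / 696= -33.11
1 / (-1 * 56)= -1 / 56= -0.02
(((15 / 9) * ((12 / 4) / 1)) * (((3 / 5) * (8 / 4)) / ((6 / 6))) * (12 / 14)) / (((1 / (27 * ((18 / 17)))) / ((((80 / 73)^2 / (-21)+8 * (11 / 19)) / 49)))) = 56724318144 / 4132762067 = 13.73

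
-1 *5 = -5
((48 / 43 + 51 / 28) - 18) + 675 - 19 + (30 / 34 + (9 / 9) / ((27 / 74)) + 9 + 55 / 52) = 1175738674 / 1796067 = 654.62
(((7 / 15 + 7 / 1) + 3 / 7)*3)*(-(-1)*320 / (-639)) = -53056 / 4473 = -11.86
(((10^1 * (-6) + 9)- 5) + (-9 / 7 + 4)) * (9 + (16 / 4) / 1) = -4849 / 7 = -692.71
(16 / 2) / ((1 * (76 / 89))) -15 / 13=2029 / 247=8.21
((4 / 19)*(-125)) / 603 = -500 / 11457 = -0.04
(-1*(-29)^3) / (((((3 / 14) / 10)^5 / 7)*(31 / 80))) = 734551414016000000 / 7533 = 97511139521571.75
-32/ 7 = -4.57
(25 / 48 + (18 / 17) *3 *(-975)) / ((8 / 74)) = -93490675 / 3264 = -28642.98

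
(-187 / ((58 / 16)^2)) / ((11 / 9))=-9792 / 841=-11.64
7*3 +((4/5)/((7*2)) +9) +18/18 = 1087/35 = 31.06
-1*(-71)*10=710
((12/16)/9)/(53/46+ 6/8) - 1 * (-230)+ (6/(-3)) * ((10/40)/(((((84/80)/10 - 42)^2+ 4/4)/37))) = 8483629846493/36880011525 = 230.03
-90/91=-0.99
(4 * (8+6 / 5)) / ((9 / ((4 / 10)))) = 368 / 225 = 1.64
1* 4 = 4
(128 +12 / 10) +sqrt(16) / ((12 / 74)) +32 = 2788 / 15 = 185.87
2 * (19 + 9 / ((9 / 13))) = 64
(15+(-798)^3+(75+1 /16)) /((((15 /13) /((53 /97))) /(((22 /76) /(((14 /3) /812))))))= -1787057328005521 /147440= -12120573304.43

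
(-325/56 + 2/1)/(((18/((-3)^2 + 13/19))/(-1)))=1633/798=2.05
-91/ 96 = -0.95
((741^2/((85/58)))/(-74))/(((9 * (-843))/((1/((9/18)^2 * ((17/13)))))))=92001572/45070995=2.04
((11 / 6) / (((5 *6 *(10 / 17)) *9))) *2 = 187 / 8100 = 0.02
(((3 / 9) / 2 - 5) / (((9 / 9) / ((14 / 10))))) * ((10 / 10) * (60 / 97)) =-406 / 97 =-4.19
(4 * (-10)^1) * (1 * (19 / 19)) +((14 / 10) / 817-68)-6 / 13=-5759759 / 53105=-108.46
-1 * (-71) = 71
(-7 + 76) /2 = 69 /2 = 34.50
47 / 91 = 0.52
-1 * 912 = -912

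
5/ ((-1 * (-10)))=0.50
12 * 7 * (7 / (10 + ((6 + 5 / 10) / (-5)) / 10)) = 2800 / 47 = 59.57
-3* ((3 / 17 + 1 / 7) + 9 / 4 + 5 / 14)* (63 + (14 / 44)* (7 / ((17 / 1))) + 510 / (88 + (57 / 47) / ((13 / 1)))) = -165656063271 / 273775480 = -605.08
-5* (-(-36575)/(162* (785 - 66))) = -182875/116478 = -1.57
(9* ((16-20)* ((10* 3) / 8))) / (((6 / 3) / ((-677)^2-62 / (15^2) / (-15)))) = -1546860437 / 50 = -30937208.74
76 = 76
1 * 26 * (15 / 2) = 195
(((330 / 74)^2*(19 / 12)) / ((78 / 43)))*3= 7414275 / 142376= 52.08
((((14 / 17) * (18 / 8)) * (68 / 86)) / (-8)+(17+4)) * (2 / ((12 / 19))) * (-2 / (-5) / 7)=6479 / 1720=3.77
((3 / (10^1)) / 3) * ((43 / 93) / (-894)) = -0.00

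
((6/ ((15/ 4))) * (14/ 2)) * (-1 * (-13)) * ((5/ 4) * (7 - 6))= 182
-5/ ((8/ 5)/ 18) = -225/ 4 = -56.25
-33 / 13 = -2.54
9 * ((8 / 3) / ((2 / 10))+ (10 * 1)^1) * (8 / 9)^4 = 131.10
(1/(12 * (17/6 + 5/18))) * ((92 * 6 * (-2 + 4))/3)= 69/7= 9.86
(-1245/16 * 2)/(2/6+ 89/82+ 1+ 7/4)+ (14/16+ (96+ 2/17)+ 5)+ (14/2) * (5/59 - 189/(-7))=254.25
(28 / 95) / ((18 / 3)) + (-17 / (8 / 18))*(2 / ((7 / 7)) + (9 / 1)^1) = -479599 / 1140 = -420.70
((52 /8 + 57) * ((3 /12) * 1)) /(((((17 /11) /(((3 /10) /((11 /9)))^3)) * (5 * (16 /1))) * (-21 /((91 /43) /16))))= -10832211 /905738240000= -0.00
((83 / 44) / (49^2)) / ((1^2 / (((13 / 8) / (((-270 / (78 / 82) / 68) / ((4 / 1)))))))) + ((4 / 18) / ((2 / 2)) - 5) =-4.78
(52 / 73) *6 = 312 / 73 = 4.27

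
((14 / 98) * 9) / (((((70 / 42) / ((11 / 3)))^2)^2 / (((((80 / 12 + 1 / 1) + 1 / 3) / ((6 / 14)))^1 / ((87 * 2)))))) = 58564 / 18125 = 3.23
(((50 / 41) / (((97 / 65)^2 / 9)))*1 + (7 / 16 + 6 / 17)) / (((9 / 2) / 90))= 3000401675 / 26232292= 114.38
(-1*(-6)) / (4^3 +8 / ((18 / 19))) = 27 / 326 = 0.08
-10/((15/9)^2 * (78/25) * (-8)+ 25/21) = 70/477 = 0.15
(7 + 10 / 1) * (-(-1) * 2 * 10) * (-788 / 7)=-267920 / 7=-38274.29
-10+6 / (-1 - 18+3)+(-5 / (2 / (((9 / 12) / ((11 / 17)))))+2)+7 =-47 / 11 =-4.27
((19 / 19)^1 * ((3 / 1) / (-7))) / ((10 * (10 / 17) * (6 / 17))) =-289 / 1400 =-0.21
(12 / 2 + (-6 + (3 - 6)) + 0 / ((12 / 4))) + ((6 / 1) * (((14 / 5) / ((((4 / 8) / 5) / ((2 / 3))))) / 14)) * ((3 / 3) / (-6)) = -13 / 3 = -4.33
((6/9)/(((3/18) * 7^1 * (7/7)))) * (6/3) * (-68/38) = -272/133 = -2.05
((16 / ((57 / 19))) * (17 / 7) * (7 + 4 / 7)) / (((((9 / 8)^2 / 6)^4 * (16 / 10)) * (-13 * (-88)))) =302325432320 / 11171421261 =27.06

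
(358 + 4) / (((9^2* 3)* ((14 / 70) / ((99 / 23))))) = 19910 / 621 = 32.06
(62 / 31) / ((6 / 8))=8 / 3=2.67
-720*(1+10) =-7920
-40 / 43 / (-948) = 10 / 10191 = 0.00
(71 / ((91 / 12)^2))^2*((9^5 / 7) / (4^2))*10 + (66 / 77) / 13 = 3857783126622 / 480024727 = 8036.63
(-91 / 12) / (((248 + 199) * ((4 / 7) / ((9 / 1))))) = -637 / 2384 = -0.27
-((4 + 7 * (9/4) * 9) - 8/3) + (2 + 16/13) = -21817/156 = -139.85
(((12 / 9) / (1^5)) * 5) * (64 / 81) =1280 / 243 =5.27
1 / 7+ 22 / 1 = 155 / 7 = 22.14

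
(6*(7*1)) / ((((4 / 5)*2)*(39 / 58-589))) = -3045 / 68246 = -0.04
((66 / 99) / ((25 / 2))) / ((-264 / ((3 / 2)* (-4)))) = 1 / 825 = 0.00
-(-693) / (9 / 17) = 1309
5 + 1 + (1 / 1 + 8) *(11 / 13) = 177 / 13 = 13.62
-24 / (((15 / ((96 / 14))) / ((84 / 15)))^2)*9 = -884736 / 625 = -1415.58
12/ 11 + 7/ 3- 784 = -25759/ 33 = -780.58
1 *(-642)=-642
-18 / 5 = -3.60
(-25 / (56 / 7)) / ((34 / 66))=-825 / 136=-6.07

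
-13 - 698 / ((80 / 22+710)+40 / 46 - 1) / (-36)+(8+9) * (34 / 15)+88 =1844964191 / 16246530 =113.56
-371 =-371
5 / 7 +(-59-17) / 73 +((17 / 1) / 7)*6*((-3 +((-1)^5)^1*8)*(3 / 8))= -123527 / 2044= -60.43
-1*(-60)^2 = -3600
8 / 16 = 1 / 2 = 0.50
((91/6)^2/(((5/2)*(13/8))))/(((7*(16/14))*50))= 637/4500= 0.14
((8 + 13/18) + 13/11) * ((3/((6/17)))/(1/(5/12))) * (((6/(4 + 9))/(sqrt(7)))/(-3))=-166685 * sqrt(7)/216216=-2.04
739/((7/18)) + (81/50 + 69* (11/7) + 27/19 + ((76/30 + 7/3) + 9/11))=442727249/219450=2017.44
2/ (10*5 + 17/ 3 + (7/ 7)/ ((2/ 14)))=3/ 94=0.03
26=26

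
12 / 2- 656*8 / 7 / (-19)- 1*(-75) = 16021 / 133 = 120.46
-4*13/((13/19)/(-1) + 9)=-494/79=-6.25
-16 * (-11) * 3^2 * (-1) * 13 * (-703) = 14476176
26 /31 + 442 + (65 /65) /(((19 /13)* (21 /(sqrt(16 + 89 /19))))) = 13* sqrt(7467) /7581 + 13728 /31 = 442.99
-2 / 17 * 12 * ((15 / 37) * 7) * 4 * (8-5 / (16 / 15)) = -33390 / 629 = -53.08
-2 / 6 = -1 / 3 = -0.33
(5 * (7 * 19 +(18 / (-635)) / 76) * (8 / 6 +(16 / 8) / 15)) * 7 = 247114637 / 36195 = 6827.31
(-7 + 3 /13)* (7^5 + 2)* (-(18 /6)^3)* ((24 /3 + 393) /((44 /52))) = 1455928344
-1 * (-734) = 734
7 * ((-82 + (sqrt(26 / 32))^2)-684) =-85701 / 16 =-5356.31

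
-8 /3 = -2.67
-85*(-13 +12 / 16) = 1041.25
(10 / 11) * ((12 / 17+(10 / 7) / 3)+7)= 29210 / 3927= 7.44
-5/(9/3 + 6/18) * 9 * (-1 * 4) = 54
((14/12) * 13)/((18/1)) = 0.84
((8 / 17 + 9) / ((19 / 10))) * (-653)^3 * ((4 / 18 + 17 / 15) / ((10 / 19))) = -2734609101217 / 765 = -3574652419.89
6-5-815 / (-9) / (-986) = 8059 / 8874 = 0.91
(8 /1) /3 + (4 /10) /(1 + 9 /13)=479 /165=2.90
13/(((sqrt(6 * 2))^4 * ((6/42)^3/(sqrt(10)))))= 4459 * sqrt(10)/144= 97.92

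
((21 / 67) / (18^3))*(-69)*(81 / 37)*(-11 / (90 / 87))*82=2105719 / 297480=7.08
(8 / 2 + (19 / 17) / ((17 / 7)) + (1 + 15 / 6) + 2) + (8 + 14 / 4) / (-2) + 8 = 14115 / 1156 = 12.21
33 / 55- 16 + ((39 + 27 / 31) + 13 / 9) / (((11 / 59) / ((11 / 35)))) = 54.25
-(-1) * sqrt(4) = 2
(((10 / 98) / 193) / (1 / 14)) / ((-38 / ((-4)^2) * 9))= -80 / 231021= -0.00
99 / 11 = 9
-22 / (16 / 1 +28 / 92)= -506 / 375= -1.35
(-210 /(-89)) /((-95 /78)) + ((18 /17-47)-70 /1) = -3388653 /28747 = -117.88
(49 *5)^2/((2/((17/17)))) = 60025/2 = 30012.50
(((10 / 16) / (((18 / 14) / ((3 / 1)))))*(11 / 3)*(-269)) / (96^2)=-0.16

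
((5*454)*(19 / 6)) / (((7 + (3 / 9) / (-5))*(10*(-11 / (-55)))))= 107825 / 208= 518.39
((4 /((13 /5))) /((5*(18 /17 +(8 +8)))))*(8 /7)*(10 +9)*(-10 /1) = -10336 /2639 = -3.92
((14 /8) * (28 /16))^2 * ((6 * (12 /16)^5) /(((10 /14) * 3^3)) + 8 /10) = 5371037 /655360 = 8.20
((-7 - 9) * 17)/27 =-272/27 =-10.07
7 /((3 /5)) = 35 /3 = 11.67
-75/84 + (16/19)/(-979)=-465473/520828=-0.89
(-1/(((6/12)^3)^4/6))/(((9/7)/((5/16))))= -17920/3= -5973.33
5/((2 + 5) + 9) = 0.31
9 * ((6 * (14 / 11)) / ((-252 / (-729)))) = 2187 / 11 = 198.82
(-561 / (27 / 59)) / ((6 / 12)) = -22066 / 9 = -2451.78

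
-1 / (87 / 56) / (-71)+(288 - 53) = 1451651 / 6177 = 235.01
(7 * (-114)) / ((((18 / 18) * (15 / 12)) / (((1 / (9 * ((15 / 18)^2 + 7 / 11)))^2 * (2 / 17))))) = -12359424 / 23606965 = -0.52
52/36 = 13/9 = 1.44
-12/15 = -4/5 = -0.80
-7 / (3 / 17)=-119 / 3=-39.67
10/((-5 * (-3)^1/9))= 6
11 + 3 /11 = 124 /11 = 11.27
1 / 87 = 0.01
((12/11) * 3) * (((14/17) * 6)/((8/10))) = 3780/187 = 20.21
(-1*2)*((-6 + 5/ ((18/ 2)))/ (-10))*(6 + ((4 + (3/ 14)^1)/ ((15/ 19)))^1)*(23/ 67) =-383341/ 90450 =-4.24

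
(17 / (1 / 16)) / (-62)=-136 / 31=-4.39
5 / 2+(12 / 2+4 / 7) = 127 / 14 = 9.07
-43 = -43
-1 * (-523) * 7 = 3661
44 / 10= 22 / 5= 4.40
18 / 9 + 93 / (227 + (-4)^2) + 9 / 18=467 / 162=2.88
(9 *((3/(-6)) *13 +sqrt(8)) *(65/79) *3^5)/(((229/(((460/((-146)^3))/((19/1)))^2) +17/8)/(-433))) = 42330077185500/31626921059017503223-13024639134000 *sqrt(2)/31626921059017503223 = 0.00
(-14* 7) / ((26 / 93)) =-4557 / 13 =-350.54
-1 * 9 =-9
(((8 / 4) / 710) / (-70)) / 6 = -1 / 149100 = -0.00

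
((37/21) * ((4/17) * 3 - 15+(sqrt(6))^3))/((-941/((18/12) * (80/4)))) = 89910/111979 - 2220 * sqrt(6)/6587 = -0.02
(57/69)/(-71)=-0.01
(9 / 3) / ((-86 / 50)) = -75 / 43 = -1.74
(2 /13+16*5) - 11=899 /13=69.15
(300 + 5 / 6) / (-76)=-95 / 24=-3.96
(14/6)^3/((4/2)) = 343/54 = 6.35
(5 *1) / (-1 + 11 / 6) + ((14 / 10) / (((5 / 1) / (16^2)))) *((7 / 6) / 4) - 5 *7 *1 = -607 / 75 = -8.09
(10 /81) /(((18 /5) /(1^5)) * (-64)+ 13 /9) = -50 /92727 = -0.00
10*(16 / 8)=20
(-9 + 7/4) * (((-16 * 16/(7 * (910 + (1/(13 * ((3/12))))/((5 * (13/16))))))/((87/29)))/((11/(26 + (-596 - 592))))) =-130170560/12688731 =-10.26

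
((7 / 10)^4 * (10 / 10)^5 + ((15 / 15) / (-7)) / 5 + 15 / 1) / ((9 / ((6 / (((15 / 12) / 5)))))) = 1064807 / 26250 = 40.56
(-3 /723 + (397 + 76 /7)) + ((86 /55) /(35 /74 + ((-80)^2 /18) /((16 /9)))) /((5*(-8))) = 130557045581 /320108250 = 407.85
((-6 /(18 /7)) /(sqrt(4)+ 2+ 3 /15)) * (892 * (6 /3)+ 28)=-3020 /3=-1006.67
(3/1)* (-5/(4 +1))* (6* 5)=-90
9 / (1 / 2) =18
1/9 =0.11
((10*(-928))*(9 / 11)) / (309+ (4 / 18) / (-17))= -2555712 / 104005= -24.57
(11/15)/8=11/120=0.09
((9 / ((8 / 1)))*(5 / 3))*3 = 45 / 8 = 5.62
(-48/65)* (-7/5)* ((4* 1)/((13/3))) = 4032/4225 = 0.95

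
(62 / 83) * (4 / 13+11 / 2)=4681 / 1079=4.34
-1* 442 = -442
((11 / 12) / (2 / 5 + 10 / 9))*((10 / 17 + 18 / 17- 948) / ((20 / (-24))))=199089 / 289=688.89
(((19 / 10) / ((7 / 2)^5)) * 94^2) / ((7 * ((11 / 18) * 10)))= 24175296 / 32353475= 0.75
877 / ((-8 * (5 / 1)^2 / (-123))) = 107871 / 200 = 539.36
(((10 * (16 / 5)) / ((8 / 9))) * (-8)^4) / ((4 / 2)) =73728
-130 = -130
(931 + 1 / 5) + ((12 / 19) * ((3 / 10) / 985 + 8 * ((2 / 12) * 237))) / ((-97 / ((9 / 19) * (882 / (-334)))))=26893248836082 / 28800607075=933.77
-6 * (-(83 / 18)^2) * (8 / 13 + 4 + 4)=1099.10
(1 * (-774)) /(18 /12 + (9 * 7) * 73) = -516 /3067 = -0.17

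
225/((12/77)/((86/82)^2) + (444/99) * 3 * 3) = 10677975/1922288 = 5.55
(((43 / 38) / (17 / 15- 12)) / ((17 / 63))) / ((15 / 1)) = -2709 / 105298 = -0.03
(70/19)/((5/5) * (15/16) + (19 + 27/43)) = 48160/268831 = 0.18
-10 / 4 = -5 / 2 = -2.50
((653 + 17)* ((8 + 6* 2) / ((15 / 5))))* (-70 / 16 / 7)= -8375 / 3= -2791.67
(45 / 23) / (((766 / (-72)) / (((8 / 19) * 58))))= -751680 / 167371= -4.49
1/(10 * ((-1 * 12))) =-0.01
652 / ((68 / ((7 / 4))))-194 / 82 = 40185 / 2788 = 14.41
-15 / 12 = -5 / 4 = -1.25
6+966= 972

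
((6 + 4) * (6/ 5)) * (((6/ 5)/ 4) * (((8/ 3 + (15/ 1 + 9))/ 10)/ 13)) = 48/ 65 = 0.74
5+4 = 9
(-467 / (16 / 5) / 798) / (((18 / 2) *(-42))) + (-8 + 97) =429543391 / 4826304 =89.00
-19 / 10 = -1.90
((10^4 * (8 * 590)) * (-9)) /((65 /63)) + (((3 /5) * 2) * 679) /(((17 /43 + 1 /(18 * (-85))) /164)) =-138873560824656 /337571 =-411390672.85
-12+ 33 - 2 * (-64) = 149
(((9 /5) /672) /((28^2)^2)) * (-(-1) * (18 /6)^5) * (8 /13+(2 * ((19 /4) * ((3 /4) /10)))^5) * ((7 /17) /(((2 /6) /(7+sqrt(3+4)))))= 74437599672567 * sqrt(7) /71218745049088000000+74437599672567 /10174106435584000000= 0.00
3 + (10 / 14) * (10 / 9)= 239 / 63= 3.79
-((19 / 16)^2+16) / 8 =-4457 / 2048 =-2.18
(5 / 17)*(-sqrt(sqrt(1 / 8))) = -0.17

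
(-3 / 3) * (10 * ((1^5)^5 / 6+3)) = -95 / 3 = -31.67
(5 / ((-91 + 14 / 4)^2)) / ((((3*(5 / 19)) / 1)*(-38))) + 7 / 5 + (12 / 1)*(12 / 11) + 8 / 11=15379853 / 1010625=15.22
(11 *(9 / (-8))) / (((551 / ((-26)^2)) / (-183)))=3061773 / 1102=2778.38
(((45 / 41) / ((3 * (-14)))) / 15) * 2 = -1 / 287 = -0.00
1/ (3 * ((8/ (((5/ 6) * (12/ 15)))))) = 1/ 36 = 0.03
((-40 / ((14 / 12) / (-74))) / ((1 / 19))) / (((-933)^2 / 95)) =10685600 / 2031141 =5.26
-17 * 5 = -85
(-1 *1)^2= 1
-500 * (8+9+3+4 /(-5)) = -9600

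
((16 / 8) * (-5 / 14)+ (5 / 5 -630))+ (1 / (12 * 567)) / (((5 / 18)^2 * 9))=-425057 / 675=-629.71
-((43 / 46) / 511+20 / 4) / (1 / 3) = -352719 / 23506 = -15.01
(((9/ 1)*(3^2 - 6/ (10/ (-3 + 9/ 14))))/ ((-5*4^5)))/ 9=-729/ 358400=-0.00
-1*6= -6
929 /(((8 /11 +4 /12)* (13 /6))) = 404.27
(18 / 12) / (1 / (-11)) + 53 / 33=-983 / 66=-14.89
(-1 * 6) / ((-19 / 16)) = 96 / 19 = 5.05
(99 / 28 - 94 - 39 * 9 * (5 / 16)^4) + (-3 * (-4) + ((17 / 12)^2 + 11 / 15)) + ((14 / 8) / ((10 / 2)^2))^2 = -204029534273 / 2580480000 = -79.07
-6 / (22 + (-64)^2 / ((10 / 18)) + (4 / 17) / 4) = -170 / 209521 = -0.00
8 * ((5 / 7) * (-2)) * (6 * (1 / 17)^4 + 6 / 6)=-6682160 / 584647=-11.43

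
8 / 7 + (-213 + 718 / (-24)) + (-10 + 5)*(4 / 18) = -61207 / 252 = -242.88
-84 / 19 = -4.42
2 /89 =0.02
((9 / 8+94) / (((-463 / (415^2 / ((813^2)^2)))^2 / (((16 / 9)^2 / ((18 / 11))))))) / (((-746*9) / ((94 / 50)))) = -3734371887855400 / 100130230601700891801824431758206997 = -0.00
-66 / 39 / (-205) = 22 / 2665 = 0.01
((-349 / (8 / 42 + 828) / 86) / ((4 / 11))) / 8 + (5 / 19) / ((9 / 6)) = 474032557 / 2728178688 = 0.17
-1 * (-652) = 652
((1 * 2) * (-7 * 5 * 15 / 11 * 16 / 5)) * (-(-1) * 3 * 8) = -80640 / 11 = -7330.91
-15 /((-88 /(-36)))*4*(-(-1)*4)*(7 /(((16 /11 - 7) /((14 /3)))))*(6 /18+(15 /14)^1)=49560 /61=812.46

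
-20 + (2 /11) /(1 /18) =-184 /11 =-16.73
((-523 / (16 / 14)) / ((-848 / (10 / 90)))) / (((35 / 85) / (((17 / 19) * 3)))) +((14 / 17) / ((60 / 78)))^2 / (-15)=4392797599 / 13969104000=0.31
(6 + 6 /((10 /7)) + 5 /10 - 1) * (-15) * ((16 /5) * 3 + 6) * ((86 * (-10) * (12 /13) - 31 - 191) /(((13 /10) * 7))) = 253381.05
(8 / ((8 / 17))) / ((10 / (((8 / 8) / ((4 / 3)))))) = 1.28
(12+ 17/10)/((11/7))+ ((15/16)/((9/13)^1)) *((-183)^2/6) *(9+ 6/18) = 93129533/1320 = 70552.68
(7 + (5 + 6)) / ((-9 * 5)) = -2 / 5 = -0.40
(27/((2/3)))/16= 2.53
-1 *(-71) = 71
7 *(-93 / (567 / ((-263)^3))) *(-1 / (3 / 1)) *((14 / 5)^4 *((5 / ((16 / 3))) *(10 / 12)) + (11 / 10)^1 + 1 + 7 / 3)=-2218519727438 / 6075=-365188432.50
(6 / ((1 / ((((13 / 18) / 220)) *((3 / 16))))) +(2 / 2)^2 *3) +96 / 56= 116251 / 24640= 4.72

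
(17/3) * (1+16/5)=119/5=23.80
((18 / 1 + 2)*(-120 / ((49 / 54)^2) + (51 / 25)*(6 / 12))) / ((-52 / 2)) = 17373549 / 156065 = 111.32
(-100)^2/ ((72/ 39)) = 16250/ 3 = 5416.67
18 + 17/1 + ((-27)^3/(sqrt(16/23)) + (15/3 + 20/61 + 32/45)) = 112652/2745-19683 * sqrt(23)/4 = -23558.05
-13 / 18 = -0.72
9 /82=0.11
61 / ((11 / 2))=122 / 11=11.09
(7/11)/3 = 7/33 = 0.21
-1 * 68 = -68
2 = 2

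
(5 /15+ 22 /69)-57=-1296 /23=-56.35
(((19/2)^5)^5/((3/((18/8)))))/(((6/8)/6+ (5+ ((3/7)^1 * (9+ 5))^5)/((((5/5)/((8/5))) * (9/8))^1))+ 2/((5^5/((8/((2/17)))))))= 7853329323696607554651435867417103125/41774561804419072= 187993098777779459930.79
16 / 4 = 4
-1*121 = -121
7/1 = 7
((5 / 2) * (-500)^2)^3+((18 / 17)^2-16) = 70556640624999995700 / 289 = 244140624999999985.12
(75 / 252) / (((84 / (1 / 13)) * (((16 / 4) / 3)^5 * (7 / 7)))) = 675 / 10436608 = 0.00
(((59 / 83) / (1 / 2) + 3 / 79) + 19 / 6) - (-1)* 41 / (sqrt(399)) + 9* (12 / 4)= 41* sqrt(399) / 399 + 1244243 / 39342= 33.68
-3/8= -0.38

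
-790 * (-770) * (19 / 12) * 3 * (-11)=-31783675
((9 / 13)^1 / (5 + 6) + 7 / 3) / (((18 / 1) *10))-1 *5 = -96268 / 19305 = -4.99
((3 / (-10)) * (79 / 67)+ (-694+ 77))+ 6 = -409607 / 670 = -611.35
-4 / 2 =-2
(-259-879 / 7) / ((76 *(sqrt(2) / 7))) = -673 *sqrt(2) / 38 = -25.05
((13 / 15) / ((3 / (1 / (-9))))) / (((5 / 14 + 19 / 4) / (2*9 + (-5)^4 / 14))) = -1754 / 4455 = -0.39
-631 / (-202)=631 / 202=3.12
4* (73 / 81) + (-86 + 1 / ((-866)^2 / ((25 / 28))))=-140145775607 / 1700900208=-82.40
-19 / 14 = -1.36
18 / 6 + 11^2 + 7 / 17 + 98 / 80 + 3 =87473 / 680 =128.64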